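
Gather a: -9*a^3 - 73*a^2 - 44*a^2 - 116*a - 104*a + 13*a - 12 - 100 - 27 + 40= -9*a^3 - 117*a^2 - 207*a - 99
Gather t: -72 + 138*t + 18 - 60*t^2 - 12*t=-60*t^2 + 126*t - 54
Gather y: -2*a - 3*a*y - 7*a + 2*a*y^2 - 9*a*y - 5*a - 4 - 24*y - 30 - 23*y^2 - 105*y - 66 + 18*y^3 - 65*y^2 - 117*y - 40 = -14*a + 18*y^3 + y^2*(2*a - 88) + y*(-12*a - 246) - 140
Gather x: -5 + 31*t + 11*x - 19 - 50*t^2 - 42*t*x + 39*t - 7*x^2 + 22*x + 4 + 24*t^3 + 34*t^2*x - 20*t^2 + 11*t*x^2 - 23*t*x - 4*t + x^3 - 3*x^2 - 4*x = 24*t^3 - 70*t^2 + 66*t + x^3 + x^2*(11*t - 10) + x*(34*t^2 - 65*t + 29) - 20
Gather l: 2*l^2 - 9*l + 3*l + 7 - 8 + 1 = 2*l^2 - 6*l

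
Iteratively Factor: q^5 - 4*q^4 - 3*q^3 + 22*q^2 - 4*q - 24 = (q + 2)*(q^4 - 6*q^3 + 9*q^2 + 4*q - 12) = (q - 3)*(q + 2)*(q^3 - 3*q^2 + 4) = (q - 3)*(q - 2)*(q + 2)*(q^2 - q - 2) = (q - 3)*(q - 2)^2*(q + 2)*(q + 1)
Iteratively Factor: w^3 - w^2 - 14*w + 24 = (w - 3)*(w^2 + 2*w - 8) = (w - 3)*(w + 4)*(w - 2)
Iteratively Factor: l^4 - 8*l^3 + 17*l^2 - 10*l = (l - 2)*(l^3 - 6*l^2 + 5*l) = (l - 5)*(l - 2)*(l^2 - l) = l*(l - 5)*(l - 2)*(l - 1)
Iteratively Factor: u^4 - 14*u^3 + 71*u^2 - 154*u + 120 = (u - 4)*(u^3 - 10*u^2 + 31*u - 30) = (u - 4)*(u - 2)*(u^2 - 8*u + 15) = (u - 5)*(u - 4)*(u - 2)*(u - 3)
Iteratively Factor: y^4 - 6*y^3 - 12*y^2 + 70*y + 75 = (y - 5)*(y^3 - y^2 - 17*y - 15) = (y - 5)*(y + 1)*(y^2 - 2*y - 15) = (y - 5)^2*(y + 1)*(y + 3)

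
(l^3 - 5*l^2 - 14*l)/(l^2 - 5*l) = (l^2 - 5*l - 14)/(l - 5)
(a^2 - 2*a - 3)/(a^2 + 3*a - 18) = (a + 1)/(a + 6)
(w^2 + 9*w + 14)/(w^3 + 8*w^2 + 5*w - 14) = 1/(w - 1)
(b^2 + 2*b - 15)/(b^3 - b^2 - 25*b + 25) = (b - 3)/(b^2 - 6*b + 5)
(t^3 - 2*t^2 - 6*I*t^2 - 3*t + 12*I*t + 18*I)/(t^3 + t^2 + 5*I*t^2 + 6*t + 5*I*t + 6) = (t^2 + t*(-3 - 6*I) + 18*I)/(t^2 + 5*I*t + 6)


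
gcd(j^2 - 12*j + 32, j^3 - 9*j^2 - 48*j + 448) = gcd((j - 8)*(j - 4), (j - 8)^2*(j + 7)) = j - 8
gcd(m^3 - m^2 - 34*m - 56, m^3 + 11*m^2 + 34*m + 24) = m + 4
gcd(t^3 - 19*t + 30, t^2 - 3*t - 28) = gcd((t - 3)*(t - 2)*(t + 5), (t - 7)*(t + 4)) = 1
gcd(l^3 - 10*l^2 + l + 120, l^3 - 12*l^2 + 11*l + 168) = l^2 - 5*l - 24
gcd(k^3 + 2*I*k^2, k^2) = k^2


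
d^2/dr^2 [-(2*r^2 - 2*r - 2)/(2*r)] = 2/r^3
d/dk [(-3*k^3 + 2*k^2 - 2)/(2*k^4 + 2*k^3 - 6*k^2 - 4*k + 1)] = (6*k^6 - 8*k^5 + 14*k^4 + 40*k^3 - 5*k^2 - 20*k - 8)/(4*k^8 + 8*k^7 - 20*k^6 - 40*k^5 + 24*k^4 + 52*k^3 + 4*k^2 - 8*k + 1)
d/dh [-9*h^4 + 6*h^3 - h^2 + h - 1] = -36*h^3 + 18*h^2 - 2*h + 1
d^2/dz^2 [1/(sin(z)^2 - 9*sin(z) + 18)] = (-4*sin(z)^4 + 27*sin(z)^3 - 3*sin(z)^2 - 216*sin(z) + 126)/(sin(z)^2 - 9*sin(z) + 18)^3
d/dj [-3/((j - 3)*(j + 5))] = 6*(j + 1)/((j - 3)^2*(j + 5)^2)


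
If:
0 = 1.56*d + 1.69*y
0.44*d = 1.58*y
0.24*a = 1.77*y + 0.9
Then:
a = 3.75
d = 0.00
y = 0.00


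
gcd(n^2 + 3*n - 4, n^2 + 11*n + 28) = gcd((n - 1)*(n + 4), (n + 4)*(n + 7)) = n + 4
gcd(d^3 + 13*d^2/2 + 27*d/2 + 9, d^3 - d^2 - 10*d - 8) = d + 2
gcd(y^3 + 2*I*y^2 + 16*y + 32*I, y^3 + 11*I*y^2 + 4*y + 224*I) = y - 4*I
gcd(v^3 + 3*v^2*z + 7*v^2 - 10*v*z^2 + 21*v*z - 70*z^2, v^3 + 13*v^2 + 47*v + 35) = v + 7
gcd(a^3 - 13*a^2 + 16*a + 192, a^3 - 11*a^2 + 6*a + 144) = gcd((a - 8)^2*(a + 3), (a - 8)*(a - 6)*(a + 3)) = a^2 - 5*a - 24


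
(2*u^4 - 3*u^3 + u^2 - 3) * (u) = 2*u^5 - 3*u^4 + u^3 - 3*u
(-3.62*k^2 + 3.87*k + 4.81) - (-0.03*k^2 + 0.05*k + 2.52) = -3.59*k^2 + 3.82*k + 2.29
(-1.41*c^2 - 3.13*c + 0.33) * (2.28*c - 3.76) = -3.2148*c^3 - 1.8348*c^2 + 12.5212*c - 1.2408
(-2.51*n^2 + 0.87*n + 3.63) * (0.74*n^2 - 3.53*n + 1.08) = -1.8574*n^4 + 9.5041*n^3 - 3.0957*n^2 - 11.8743*n + 3.9204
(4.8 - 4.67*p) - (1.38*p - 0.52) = 5.32 - 6.05*p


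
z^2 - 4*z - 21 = (z - 7)*(z + 3)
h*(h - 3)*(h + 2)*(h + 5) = h^4 + 4*h^3 - 11*h^2 - 30*h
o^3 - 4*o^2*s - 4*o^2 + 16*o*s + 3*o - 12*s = (o - 3)*(o - 1)*(o - 4*s)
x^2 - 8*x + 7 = (x - 7)*(x - 1)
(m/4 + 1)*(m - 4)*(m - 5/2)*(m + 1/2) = m^4/4 - m^3/2 - 69*m^2/16 + 8*m + 5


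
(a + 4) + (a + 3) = 2*a + 7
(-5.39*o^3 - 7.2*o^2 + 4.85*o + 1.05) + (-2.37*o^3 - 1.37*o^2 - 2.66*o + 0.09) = -7.76*o^3 - 8.57*o^2 + 2.19*o + 1.14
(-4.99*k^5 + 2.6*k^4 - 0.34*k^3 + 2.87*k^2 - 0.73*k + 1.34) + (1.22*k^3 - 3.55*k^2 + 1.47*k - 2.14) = -4.99*k^5 + 2.6*k^4 + 0.88*k^3 - 0.68*k^2 + 0.74*k - 0.8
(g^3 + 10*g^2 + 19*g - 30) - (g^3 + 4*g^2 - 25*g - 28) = 6*g^2 + 44*g - 2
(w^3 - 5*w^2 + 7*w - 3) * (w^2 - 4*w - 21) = w^5 - 9*w^4 + 6*w^3 + 74*w^2 - 135*w + 63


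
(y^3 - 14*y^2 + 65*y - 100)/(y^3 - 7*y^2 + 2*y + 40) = (y - 5)/(y + 2)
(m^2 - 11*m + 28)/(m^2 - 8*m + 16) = (m - 7)/(m - 4)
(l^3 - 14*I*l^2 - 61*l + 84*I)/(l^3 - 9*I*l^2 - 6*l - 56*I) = (l - 3*I)/(l + 2*I)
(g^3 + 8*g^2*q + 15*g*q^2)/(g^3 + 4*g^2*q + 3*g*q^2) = (g + 5*q)/(g + q)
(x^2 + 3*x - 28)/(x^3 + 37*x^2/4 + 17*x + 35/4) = 4*(x - 4)/(4*x^2 + 9*x + 5)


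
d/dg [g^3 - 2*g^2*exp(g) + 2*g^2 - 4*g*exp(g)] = -2*g^2*exp(g) + 3*g^2 - 8*g*exp(g) + 4*g - 4*exp(g)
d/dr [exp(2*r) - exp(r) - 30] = (2*exp(r) - 1)*exp(r)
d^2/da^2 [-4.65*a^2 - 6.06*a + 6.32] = -9.30000000000000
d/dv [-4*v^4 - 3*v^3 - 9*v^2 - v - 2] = -16*v^3 - 9*v^2 - 18*v - 1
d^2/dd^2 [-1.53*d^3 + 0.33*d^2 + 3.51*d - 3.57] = 0.66 - 9.18*d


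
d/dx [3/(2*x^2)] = -3/x^3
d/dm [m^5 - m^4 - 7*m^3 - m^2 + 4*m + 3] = 5*m^4 - 4*m^3 - 21*m^2 - 2*m + 4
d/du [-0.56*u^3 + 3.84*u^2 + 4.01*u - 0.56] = -1.68*u^2 + 7.68*u + 4.01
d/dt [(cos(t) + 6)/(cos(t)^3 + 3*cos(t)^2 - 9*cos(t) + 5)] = (23*cos(t) + cos(2*t) + 60)*sin(t)/((cos(t) - 1)^3*(cos(t) + 5)^2)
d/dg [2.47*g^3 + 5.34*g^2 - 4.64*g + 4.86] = 7.41*g^2 + 10.68*g - 4.64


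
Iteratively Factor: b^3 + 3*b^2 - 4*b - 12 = (b + 3)*(b^2 - 4) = (b + 2)*(b + 3)*(b - 2)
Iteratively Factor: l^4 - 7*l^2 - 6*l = (l)*(l^3 - 7*l - 6) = l*(l - 3)*(l^2 + 3*l + 2) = l*(l - 3)*(l + 1)*(l + 2)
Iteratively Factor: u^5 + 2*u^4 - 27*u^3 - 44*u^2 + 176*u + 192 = (u - 3)*(u^4 + 5*u^3 - 12*u^2 - 80*u - 64) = (u - 4)*(u - 3)*(u^3 + 9*u^2 + 24*u + 16) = (u - 4)*(u - 3)*(u + 1)*(u^2 + 8*u + 16) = (u - 4)*(u - 3)*(u + 1)*(u + 4)*(u + 4)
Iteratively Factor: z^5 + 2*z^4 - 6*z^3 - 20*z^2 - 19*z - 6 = (z - 3)*(z^4 + 5*z^3 + 9*z^2 + 7*z + 2) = (z - 3)*(z + 1)*(z^3 + 4*z^2 + 5*z + 2) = (z - 3)*(z + 1)*(z + 2)*(z^2 + 2*z + 1) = (z - 3)*(z + 1)^2*(z + 2)*(z + 1)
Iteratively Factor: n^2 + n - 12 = (n - 3)*(n + 4)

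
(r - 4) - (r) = -4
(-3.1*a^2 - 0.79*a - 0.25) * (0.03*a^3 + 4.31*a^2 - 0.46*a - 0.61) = -0.093*a^5 - 13.3847*a^4 - 1.9864*a^3 + 1.1769*a^2 + 0.5969*a + 0.1525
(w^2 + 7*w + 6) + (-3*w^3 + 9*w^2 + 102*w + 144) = -3*w^3 + 10*w^2 + 109*w + 150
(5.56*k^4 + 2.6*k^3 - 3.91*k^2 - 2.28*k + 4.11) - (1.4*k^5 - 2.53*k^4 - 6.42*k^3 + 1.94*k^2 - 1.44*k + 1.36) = -1.4*k^5 + 8.09*k^4 + 9.02*k^3 - 5.85*k^2 - 0.84*k + 2.75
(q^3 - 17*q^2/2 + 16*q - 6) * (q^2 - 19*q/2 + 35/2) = q^5 - 18*q^4 + 457*q^3/4 - 1227*q^2/4 + 337*q - 105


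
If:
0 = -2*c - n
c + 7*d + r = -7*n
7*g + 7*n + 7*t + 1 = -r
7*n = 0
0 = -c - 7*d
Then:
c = 0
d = 0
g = -t - 1/7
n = 0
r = 0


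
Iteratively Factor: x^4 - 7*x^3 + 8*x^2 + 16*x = (x - 4)*(x^3 - 3*x^2 - 4*x) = (x - 4)^2*(x^2 + x) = x*(x - 4)^2*(x + 1)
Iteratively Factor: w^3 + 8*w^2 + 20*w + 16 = (w + 2)*(w^2 + 6*w + 8) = (w + 2)*(w + 4)*(w + 2)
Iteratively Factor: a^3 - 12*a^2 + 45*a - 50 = (a - 2)*(a^2 - 10*a + 25) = (a - 5)*(a - 2)*(a - 5)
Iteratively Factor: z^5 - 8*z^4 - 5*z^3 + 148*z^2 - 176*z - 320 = (z - 4)*(z^4 - 4*z^3 - 21*z^2 + 64*z + 80) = (z - 5)*(z - 4)*(z^3 + z^2 - 16*z - 16) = (z - 5)*(z - 4)*(z + 1)*(z^2 - 16) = (z - 5)*(z - 4)*(z + 1)*(z + 4)*(z - 4)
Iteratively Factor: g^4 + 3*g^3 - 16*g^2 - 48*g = (g - 4)*(g^3 + 7*g^2 + 12*g) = (g - 4)*(g + 3)*(g^2 + 4*g) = (g - 4)*(g + 3)*(g + 4)*(g)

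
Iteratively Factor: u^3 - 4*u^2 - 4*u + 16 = (u - 2)*(u^2 - 2*u - 8) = (u - 4)*(u - 2)*(u + 2)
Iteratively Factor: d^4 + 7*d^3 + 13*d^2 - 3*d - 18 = (d + 3)*(d^3 + 4*d^2 + d - 6) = (d - 1)*(d + 3)*(d^2 + 5*d + 6) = (d - 1)*(d + 3)^2*(d + 2)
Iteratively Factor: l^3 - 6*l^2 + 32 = (l - 4)*(l^2 - 2*l - 8) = (l - 4)*(l + 2)*(l - 4)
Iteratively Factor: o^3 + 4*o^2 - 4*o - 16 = (o - 2)*(o^2 + 6*o + 8) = (o - 2)*(o + 4)*(o + 2)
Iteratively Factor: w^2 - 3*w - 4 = (w + 1)*(w - 4)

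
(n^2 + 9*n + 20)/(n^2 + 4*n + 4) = (n^2 + 9*n + 20)/(n^2 + 4*n + 4)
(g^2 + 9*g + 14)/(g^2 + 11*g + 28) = (g + 2)/(g + 4)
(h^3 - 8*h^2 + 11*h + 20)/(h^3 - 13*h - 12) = (h - 5)/(h + 3)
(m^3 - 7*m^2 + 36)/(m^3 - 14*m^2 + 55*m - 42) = (m^2 - m - 6)/(m^2 - 8*m + 7)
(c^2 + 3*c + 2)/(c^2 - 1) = (c + 2)/(c - 1)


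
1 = 1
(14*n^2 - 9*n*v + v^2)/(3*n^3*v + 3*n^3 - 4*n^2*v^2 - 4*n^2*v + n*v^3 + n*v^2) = (14*n^2 - 9*n*v + v^2)/(n*(3*n^2*v + 3*n^2 - 4*n*v^2 - 4*n*v + v^3 + v^2))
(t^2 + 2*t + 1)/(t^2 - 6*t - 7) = (t + 1)/(t - 7)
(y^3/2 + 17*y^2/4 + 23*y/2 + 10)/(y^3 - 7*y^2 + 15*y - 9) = (2*y^3 + 17*y^2 + 46*y + 40)/(4*(y^3 - 7*y^2 + 15*y - 9))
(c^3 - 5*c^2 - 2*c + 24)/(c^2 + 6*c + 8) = (c^2 - 7*c + 12)/(c + 4)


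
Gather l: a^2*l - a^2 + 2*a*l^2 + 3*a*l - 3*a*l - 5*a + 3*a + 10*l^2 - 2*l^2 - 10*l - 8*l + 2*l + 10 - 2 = -a^2 - 2*a + l^2*(2*a + 8) + l*(a^2 - 16) + 8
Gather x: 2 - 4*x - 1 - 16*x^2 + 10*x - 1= -16*x^2 + 6*x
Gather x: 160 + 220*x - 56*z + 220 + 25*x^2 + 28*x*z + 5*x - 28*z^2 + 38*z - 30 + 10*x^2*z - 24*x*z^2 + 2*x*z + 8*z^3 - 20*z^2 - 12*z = x^2*(10*z + 25) + x*(-24*z^2 + 30*z + 225) + 8*z^3 - 48*z^2 - 30*z + 350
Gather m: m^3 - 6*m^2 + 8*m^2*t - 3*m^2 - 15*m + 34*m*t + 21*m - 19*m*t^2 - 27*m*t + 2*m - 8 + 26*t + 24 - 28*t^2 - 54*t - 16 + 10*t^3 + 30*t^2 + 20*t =m^3 + m^2*(8*t - 9) + m*(-19*t^2 + 7*t + 8) + 10*t^3 + 2*t^2 - 8*t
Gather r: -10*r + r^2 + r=r^2 - 9*r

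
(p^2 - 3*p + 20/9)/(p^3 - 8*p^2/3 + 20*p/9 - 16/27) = 3*(3*p - 5)/(9*p^2 - 12*p + 4)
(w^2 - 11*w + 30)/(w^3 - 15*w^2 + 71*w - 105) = (w - 6)/(w^2 - 10*w + 21)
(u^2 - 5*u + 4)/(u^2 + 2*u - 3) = (u - 4)/(u + 3)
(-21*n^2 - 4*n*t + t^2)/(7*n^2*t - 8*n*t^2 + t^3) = (3*n + t)/(t*(-n + t))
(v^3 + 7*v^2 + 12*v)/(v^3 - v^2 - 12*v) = (v + 4)/(v - 4)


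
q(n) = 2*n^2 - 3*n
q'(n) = 4*n - 3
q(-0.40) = 1.52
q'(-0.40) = -4.60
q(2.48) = 4.86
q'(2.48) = 6.92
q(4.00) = 20.00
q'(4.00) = 13.00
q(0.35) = -0.80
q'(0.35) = -1.60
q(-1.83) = 12.19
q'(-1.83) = -10.32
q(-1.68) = 10.68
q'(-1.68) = -9.72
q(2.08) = 2.41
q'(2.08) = 5.32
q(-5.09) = 67.09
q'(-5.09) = -23.36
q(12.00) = 252.00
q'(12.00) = 45.00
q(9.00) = 135.00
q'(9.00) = 33.00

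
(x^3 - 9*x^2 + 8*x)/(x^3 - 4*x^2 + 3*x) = (x - 8)/(x - 3)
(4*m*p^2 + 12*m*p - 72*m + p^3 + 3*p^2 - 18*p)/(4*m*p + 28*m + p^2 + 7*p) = (p^2 + 3*p - 18)/(p + 7)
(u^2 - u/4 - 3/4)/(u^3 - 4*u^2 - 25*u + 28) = (u + 3/4)/(u^2 - 3*u - 28)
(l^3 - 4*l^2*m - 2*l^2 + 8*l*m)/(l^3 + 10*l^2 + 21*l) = (l^2 - 4*l*m - 2*l + 8*m)/(l^2 + 10*l + 21)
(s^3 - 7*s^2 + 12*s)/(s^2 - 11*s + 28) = s*(s - 3)/(s - 7)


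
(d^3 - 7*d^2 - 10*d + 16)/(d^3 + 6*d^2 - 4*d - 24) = (d^2 - 9*d + 8)/(d^2 + 4*d - 12)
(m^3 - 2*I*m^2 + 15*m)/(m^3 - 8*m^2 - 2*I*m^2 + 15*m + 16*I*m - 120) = m/(m - 8)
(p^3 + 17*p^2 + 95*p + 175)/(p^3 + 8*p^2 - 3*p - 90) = (p^2 + 12*p + 35)/(p^2 + 3*p - 18)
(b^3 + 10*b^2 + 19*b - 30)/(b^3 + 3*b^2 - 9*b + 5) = (b + 6)/(b - 1)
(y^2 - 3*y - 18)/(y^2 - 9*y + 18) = (y + 3)/(y - 3)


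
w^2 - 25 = (w - 5)*(w + 5)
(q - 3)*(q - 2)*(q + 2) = q^3 - 3*q^2 - 4*q + 12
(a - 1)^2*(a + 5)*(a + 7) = a^4 + 10*a^3 + 12*a^2 - 58*a + 35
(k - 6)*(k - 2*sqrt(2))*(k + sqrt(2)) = k^3 - 6*k^2 - sqrt(2)*k^2 - 4*k + 6*sqrt(2)*k + 24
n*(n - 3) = n^2 - 3*n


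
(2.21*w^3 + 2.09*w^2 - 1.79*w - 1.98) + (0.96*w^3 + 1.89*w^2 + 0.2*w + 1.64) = 3.17*w^3 + 3.98*w^2 - 1.59*w - 0.34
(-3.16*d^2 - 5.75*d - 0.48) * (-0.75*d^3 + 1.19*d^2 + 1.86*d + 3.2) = 2.37*d^5 + 0.5521*d^4 - 12.3601*d^3 - 21.3782*d^2 - 19.2928*d - 1.536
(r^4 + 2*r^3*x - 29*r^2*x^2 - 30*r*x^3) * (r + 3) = r^5 + 2*r^4*x + 3*r^4 - 29*r^3*x^2 + 6*r^3*x - 30*r^2*x^3 - 87*r^2*x^2 - 90*r*x^3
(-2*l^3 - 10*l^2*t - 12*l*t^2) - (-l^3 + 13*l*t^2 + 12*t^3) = -l^3 - 10*l^2*t - 25*l*t^2 - 12*t^3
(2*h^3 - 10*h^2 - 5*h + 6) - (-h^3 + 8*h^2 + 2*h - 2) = 3*h^3 - 18*h^2 - 7*h + 8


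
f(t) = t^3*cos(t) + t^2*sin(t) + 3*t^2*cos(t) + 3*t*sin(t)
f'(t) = -t^3*sin(t) - 3*t^2*sin(t) + 4*t^2*cos(t) + 2*t*sin(t) + 9*t*cos(t) + 3*sin(t)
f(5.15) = 53.59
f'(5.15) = 248.34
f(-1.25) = 2.94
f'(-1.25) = 0.54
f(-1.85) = 0.96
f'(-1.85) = 5.27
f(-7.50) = -119.40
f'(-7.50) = -171.58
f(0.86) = 4.38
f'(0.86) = 8.39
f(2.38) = -13.22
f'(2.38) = -47.58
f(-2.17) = -0.72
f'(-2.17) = 4.73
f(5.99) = 293.23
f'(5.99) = 277.90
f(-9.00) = 420.55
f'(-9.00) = -415.51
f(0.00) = 0.00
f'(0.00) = 0.00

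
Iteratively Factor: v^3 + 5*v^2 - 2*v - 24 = (v + 3)*(v^2 + 2*v - 8) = (v - 2)*(v + 3)*(v + 4)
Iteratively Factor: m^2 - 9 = (m - 3)*(m + 3)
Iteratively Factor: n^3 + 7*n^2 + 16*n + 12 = (n + 2)*(n^2 + 5*n + 6) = (n + 2)*(n + 3)*(n + 2)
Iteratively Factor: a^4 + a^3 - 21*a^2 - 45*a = (a + 3)*(a^3 - 2*a^2 - 15*a) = a*(a + 3)*(a^2 - 2*a - 15) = a*(a - 5)*(a + 3)*(a + 3)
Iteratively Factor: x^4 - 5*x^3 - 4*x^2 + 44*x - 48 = (x - 4)*(x^3 - x^2 - 8*x + 12) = (x - 4)*(x - 2)*(x^2 + x - 6) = (x - 4)*(x - 2)*(x + 3)*(x - 2)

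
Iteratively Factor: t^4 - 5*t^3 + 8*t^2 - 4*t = (t - 2)*(t^3 - 3*t^2 + 2*t) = (t - 2)*(t - 1)*(t^2 - 2*t) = (t - 2)^2*(t - 1)*(t)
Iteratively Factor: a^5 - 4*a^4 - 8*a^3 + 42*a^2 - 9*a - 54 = (a + 3)*(a^4 - 7*a^3 + 13*a^2 + 3*a - 18) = (a - 2)*(a + 3)*(a^3 - 5*a^2 + 3*a + 9) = (a - 3)*(a - 2)*(a + 3)*(a^2 - 2*a - 3) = (a - 3)^2*(a - 2)*(a + 3)*(a + 1)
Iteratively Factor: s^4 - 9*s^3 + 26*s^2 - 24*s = (s - 4)*(s^3 - 5*s^2 + 6*s) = (s - 4)*(s - 3)*(s^2 - 2*s) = (s - 4)*(s - 3)*(s - 2)*(s)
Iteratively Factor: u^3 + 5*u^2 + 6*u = (u + 2)*(u^2 + 3*u) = (u + 2)*(u + 3)*(u)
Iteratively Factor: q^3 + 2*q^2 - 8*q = (q)*(q^2 + 2*q - 8) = q*(q - 2)*(q + 4)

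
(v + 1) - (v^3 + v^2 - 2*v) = -v^3 - v^2 + 3*v + 1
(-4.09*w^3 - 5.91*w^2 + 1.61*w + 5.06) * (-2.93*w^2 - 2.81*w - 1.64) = 11.9837*w^5 + 28.8092*w^4 + 18.5974*w^3 - 9.6575*w^2 - 16.859*w - 8.2984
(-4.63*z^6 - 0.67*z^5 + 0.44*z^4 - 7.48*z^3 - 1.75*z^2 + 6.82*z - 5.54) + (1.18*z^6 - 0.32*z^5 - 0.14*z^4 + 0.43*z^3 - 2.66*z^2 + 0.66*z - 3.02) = -3.45*z^6 - 0.99*z^5 + 0.3*z^4 - 7.05*z^3 - 4.41*z^2 + 7.48*z - 8.56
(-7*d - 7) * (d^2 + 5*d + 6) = -7*d^3 - 42*d^2 - 77*d - 42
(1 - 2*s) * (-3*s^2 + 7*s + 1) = 6*s^3 - 17*s^2 + 5*s + 1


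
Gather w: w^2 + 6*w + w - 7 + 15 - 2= w^2 + 7*w + 6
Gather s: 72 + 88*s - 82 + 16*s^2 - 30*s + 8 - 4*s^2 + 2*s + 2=12*s^2 + 60*s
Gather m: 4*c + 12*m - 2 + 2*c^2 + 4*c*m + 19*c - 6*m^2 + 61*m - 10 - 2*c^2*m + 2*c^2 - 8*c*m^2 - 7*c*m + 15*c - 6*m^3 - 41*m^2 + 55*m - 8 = 4*c^2 + 38*c - 6*m^3 + m^2*(-8*c - 47) + m*(-2*c^2 - 3*c + 128) - 20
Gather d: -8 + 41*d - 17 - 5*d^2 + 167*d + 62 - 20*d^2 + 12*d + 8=-25*d^2 + 220*d + 45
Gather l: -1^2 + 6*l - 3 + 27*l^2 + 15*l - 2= 27*l^2 + 21*l - 6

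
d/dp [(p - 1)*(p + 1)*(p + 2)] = 3*p^2 + 4*p - 1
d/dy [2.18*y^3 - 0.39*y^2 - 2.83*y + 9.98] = 6.54*y^2 - 0.78*y - 2.83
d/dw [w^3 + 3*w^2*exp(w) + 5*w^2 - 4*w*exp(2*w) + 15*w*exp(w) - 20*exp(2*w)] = 3*w^2*exp(w) + 3*w^2 - 8*w*exp(2*w) + 21*w*exp(w) + 10*w - 44*exp(2*w) + 15*exp(w)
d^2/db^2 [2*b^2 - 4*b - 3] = 4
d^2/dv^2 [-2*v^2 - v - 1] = -4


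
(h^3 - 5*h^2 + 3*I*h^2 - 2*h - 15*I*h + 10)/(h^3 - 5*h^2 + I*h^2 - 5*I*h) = (h + 2*I)/h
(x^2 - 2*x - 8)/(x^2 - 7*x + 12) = (x + 2)/(x - 3)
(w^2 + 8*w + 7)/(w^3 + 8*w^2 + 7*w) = 1/w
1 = 1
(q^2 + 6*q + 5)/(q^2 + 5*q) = (q + 1)/q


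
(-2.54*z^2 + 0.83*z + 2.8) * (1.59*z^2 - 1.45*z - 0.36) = -4.0386*z^4 + 5.0027*z^3 + 4.1629*z^2 - 4.3588*z - 1.008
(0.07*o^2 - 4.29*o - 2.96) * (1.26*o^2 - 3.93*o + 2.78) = 0.0882*o^4 - 5.6805*o^3 + 13.3247*o^2 - 0.2934*o - 8.2288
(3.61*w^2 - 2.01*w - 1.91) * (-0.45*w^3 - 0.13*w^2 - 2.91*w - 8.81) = -1.6245*w^5 + 0.4352*w^4 - 9.3843*w^3 - 25.7067*w^2 + 23.2662*w + 16.8271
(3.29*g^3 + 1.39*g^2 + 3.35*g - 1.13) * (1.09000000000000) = 3.5861*g^3 + 1.5151*g^2 + 3.6515*g - 1.2317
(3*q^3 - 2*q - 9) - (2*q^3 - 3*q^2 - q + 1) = q^3 + 3*q^2 - q - 10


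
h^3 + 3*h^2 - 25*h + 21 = (h - 3)*(h - 1)*(h + 7)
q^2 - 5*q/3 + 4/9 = (q - 4/3)*(q - 1/3)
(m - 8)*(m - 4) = m^2 - 12*m + 32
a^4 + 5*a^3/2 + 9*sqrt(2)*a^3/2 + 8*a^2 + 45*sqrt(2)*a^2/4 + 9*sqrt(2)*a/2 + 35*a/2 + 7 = (a + 1/2)*(a + 2)*(a + sqrt(2))*(a + 7*sqrt(2)/2)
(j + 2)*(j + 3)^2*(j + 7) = j^4 + 15*j^3 + 77*j^2 + 165*j + 126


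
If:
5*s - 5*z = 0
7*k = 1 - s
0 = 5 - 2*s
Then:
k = -3/14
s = 5/2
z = 5/2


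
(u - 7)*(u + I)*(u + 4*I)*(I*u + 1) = I*u^4 - 4*u^3 - 7*I*u^3 + 28*u^2 + I*u^2 - 4*u - 7*I*u + 28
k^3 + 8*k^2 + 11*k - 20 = (k - 1)*(k + 4)*(k + 5)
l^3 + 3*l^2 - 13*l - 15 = (l - 3)*(l + 1)*(l + 5)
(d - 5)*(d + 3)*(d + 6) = d^3 + 4*d^2 - 27*d - 90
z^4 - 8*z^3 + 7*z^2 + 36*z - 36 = (z - 6)*(z - 3)*(z - 1)*(z + 2)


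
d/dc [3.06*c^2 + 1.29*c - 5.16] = 6.12*c + 1.29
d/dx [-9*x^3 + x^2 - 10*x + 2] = -27*x^2 + 2*x - 10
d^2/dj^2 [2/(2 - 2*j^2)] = 2*(-3*j^2 - 1)/(j^2 - 1)^3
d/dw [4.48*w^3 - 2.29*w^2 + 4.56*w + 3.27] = 13.44*w^2 - 4.58*w + 4.56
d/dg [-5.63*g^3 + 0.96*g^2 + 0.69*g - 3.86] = -16.89*g^2 + 1.92*g + 0.69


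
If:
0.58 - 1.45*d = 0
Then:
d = 0.40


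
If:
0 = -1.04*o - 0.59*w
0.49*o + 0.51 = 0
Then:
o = -1.04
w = 1.83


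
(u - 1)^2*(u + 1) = u^3 - u^2 - u + 1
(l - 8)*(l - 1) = l^2 - 9*l + 8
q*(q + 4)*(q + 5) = q^3 + 9*q^2 + 20*q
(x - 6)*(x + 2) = x^2 - 4*x - 12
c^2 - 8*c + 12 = (c - 6)*(c - 2)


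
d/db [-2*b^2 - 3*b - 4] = -4*b - 3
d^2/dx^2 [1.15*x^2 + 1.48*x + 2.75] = 2.30000000000000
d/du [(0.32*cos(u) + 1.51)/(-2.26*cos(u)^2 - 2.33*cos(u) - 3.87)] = (0.7232*sin(u)^2 - 6.8252*cos(u) - 3.0031)*sin(u)/(2.26*cos(u)^2 + 2.33*cos(u) + 3.87)^2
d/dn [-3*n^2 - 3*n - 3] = -6*n - 3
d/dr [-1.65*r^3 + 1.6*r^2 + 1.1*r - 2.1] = -4.95*r^2 + 3.2*r + 1.1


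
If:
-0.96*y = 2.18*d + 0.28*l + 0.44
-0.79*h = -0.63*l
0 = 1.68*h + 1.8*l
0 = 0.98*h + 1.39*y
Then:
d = -0.20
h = 0.00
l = 0.00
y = 0.00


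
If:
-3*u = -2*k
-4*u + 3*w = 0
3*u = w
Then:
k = 0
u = 0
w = 0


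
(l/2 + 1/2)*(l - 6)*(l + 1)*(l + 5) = l^4/2 + l^3/2 - 31*l^2/2 - 61*l/2 - 15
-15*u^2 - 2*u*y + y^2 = (-5*u + y)*(3*u + y)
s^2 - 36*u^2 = (s - 6*u)*(s + 6*u)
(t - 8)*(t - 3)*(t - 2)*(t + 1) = t^4 - 12*t^3 + 33*t^2 - 2*t - 48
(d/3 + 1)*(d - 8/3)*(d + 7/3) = d^3/3 + 8*d^2/9 - 65*d/27 - 56/9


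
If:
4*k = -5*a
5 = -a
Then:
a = -5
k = 25/4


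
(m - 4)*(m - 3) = m^2 - 7*m + 12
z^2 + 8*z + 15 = (z + 3)*(z + 5)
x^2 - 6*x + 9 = (x - 3)^2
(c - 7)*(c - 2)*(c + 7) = c^3 - 2*c^2 - 49*c + 98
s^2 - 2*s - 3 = (s - 3)*(s + 1)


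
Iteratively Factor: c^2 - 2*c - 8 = (c + 2)*(c - 4)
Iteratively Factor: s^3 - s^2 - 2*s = (s + 1)*(s^2 - 2*s) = s*(s + 1)*(s - 2)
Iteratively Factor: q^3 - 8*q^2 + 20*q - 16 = (q - 2)*(q^2 - 6*q + 8) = (q - 2)^2*(q - 4)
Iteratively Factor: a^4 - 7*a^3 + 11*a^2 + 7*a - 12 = (a - 4)*(a^3 - 3*a^2 - a + 3) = (a - 4)*(a - 1)*(a^2 - 2*a - 3) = (a - 4)*(a - 1)*(a + 1)*(a - 3)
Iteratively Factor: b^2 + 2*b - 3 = (b + 3)*(b - 1)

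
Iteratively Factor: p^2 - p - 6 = (p + 2)*(p - 3)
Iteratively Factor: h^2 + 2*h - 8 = (h + 4)*(h - 2)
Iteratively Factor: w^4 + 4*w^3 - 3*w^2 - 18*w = (w + 3)*(w^3 + w^2 - 6*w) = w*(w + 3)*(w^2 + w - 6) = w*(w + 3)^2*(w - 2)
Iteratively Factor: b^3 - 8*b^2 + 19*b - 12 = (b - 4)*(b^2 - 4*b + 3) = (b - 4)*(b - 1)*(b - 3)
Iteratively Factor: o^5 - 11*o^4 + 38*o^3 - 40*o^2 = (o)*(o^4 - 11*o^3 + 38*o^2 - 40*o) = o*(o - 5)*(o^3 - 6*o^2 + 8*o) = o*(o - 5)*(o - 2)*(o^2 - 4*o) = o^2*(o - 5)*(o - 2)*(o - 4)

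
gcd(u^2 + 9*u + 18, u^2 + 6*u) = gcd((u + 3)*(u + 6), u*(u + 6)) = u + 6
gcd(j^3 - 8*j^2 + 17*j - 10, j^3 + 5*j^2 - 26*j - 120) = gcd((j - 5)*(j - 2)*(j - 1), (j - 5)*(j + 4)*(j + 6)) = j - 5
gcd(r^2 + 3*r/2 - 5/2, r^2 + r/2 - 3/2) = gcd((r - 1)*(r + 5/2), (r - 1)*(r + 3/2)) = r - 1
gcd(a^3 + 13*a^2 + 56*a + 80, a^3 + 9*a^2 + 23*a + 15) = a + 5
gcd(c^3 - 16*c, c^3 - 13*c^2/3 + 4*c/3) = c^2 - 4*c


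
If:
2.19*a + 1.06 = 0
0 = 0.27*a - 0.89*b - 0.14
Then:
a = -0.48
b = -0.30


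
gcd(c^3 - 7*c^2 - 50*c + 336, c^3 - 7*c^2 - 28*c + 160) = c - 8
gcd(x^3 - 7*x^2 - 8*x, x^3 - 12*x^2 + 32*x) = x^2 - 8*x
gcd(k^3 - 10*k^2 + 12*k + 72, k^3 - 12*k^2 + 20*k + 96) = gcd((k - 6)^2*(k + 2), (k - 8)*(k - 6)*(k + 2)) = k^2 - 4*k - 12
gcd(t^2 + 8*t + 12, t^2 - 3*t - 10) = t + 2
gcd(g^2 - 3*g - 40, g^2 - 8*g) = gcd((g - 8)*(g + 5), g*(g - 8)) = g - 8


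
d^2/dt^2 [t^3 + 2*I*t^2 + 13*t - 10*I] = 6*t + 4*I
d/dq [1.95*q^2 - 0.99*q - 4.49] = 3.9*q - 0.99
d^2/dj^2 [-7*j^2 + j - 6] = -14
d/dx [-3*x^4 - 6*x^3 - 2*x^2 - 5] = 2*x*(-6*x^2 - 9*x - 2)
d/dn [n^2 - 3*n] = 2*n - 3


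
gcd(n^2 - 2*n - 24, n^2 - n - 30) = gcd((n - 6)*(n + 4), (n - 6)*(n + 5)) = n - 6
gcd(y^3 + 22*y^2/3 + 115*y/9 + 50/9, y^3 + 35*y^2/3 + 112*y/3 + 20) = y^2 + 17*y/3 + 10/3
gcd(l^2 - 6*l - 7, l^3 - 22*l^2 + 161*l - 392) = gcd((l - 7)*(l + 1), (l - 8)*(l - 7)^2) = l - 7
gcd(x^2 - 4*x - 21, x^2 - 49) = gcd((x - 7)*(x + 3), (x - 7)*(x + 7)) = x - 7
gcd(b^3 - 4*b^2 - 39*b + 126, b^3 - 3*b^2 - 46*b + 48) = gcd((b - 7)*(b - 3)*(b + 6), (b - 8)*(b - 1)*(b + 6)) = b + 6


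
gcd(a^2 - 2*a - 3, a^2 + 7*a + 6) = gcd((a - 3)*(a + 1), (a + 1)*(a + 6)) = a + 1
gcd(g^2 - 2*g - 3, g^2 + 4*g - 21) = g - 3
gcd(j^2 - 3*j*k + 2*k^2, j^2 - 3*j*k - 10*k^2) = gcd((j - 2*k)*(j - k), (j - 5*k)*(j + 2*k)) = 1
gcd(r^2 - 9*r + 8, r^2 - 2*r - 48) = r - 8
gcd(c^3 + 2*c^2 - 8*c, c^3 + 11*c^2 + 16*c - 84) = c - 2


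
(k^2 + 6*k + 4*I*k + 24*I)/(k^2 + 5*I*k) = (k^2 + 6*k + 4*I*k + 24*I)/(k*(k + 5*I))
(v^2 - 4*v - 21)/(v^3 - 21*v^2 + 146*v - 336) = (v + 3)/(v^2 - 14*v + 48)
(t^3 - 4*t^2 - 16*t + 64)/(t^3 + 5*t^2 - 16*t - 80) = (t - 4)/(t + 5)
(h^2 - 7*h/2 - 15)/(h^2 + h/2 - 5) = (h - 6)/(h - 2)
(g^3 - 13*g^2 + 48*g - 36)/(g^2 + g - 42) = (g^2 - 7*g + 6)/(g + 7)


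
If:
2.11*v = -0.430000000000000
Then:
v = -0.20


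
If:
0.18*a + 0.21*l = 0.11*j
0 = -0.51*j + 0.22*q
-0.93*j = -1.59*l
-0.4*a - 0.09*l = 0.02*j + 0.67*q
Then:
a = 0.00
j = 0.00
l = 0.00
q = 0.00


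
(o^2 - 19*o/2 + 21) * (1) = o^2 - 19*o/2 + 21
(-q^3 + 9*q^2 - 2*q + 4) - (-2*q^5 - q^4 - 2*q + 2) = 2*q^5 + q^4 - q^3 + 9*q^2 + 2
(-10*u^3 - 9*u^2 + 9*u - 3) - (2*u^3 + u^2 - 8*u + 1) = -12*u^3 - 10*u^2 + 17*u - 4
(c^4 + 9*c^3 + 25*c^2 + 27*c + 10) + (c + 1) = c^4 + 9*c^3 + 25*c^2 + 28*c + 11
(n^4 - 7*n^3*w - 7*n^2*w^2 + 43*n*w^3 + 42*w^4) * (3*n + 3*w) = 3*n^5 - 18*n^4*w - 42*n^3*w^2 + 108*n^2*w^3 + 255*n*w^4 + 126*w^5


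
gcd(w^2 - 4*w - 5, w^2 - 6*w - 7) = w + 1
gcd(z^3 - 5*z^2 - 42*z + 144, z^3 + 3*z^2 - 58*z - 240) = z^2 - 2*z - 48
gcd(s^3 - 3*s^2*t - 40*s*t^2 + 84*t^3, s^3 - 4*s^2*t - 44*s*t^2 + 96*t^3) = s^2 + 4*s*t - 12*t^2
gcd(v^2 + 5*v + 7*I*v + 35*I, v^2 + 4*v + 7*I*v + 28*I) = v + 7*I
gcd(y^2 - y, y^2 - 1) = y - 1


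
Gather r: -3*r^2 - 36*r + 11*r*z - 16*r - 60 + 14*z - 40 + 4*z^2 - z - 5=-3*r^2 + r*(11*z - 52) + 4*z^2 + 13*z - 105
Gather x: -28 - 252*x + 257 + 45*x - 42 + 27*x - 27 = 160 - 180*x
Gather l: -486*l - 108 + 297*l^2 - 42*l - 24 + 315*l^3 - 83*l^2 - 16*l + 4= 315*l^3 + 214*l^2 - 544*l - 128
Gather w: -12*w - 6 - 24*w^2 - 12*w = -24*w^2 - 24*w - 6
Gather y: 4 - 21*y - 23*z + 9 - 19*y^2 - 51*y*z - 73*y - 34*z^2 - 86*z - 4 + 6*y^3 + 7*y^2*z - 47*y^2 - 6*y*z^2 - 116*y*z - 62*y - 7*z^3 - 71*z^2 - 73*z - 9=6*y^3 + y^2*(7*z - 66) + y*(-6*z^2 - 167*z - 156) - 7*z^3 - 105*z^2 - 182*z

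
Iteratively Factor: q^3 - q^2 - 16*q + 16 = (q + 4)*(q^2 - 5*q + 4) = (q - 4)*(q + 4)*(q - 1)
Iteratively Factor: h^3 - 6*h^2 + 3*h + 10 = (h - 5)*(h^2 - h - 2) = (h - 5)*(h - 2)*(h + 1)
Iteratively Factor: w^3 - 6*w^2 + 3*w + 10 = (w - 5)*(w^2 - w - 2) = (w - 5)*(w + 1)*(w - 2)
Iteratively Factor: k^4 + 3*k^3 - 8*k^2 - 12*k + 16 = (k - 1)*(k^3 + 4*k^2 - 4*k - 16) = (k - 2)*(k - 1)*(k^2 + 6*k + 8) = (k - 2)*(k - 1)*(k + 2)*(k + 4)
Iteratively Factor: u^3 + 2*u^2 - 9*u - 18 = (u - 3)*(u^2 + 5*u + 6) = (u - 3)*(u + 3)*(u + 2)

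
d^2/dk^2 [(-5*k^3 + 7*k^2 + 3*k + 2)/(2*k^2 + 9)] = 6*(34*k^3 - 118*k^2 - 459*k + 177)/(8*k^6 + 108*k^4 + 486*k^2 + 729)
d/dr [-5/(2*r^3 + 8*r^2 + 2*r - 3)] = 10*(3*r^2 + 8*r + 1)/(2*r^3 + 8*r^2 + 2*r - 3)^2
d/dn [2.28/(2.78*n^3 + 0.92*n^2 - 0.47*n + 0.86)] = (-19.0152*n^2 - 4.1952*n + 1.0716)/(2.78*n^3 + 0.92*n^2 - 0.47*n + 0.86)^2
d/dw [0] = 0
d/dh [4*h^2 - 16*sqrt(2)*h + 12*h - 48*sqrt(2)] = 8*h - 16*sqrt(2) + 12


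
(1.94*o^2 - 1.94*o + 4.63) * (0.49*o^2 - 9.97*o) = 0.9506*o^4 - 20.2924*o^3 + 21.6105*o^2 - 46.1611*o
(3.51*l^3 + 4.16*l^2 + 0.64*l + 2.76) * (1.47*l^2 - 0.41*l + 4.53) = 5.1597*l^5 + 4.6761*l^4 + 15.1355*l^3 + 22.6396*l^2 + 1.7676*l + 12.5028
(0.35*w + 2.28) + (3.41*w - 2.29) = 3.76*w - 0.0100000000000002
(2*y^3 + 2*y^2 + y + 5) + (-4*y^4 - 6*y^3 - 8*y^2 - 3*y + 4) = -4*y^4 - 4*y^3 - 6*y^2 - 2*y + 9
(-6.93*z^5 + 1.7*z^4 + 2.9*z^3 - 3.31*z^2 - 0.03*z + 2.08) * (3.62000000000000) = -25.0866*z^5 + 6.154*z^4 + 10.498*z^3 - 11.9822*z^2 - 0.1086*z + 7.5296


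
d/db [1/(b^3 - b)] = (1 - 3*b^2)/(b^2*(b^2 - 1)^2)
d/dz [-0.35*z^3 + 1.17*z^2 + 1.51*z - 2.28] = -1.05*z^2 + 2.34*z + 1.51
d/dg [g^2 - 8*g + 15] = 2*g - 8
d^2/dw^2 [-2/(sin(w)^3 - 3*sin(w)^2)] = 3*(12 + 32/sin(w)^2 + 31/sin(w)^3 + 11*sin(3*w)/sin(w)^4 - 72/sin(w)^4)/(2*(sin(w) - 3)^3)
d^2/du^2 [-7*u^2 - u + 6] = -14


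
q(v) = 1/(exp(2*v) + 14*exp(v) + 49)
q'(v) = (-2*exp(2*v) - 14*exp(v))/(exp(2*v) + 14*exp(v) + 49)^2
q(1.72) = 0.01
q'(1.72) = -0.01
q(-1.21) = 0.02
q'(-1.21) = -0.00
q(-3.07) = 0.02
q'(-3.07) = -0.00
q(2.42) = 0.00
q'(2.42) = -0.00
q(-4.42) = 0.02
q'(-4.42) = -0.00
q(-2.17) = 0.02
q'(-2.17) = -0.00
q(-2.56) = 0.02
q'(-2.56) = -0.00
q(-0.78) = 0.02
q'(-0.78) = -0.00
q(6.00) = 0.00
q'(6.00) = 0.00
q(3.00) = 0.00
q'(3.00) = 0.00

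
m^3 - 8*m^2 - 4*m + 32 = (m - 8)*(m - 2)*(m + 2)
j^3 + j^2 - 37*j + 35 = (j - 5)*(j - 1)*(j + 7)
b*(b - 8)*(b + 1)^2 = b^4 - 6*b^3 - 15*b^2 - 8*b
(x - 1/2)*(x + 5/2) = x^2 + 2*x - 5/4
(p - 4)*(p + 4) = p^2 - 16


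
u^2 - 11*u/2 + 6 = (u - 4)*(u - 3/2)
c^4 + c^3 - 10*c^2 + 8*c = c*(c - 2)*(c - 1)*(c + 4)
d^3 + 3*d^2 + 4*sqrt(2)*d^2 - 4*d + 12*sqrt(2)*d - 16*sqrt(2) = (d - 1)*(d + 4)*(d + 4*sqrt(2))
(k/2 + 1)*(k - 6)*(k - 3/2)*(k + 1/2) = k^4/2 - 5*k^3/2 - 35*k^2/8 + 15*k/2 + 9/2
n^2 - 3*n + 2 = (n - 2)*(n - 1)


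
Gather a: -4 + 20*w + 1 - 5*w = 15*w - 3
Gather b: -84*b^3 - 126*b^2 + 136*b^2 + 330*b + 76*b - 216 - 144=-84*b^3 + 10*b^2 + 406*b - 360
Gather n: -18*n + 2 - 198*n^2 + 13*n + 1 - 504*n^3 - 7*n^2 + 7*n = -504*n^3 - 205*n^2 + 2*n + 3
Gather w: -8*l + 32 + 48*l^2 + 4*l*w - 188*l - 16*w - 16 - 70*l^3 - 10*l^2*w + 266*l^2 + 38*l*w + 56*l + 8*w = -70*l^3 + 314*l^2 - 140*l + w*(-10*l^2 + 42*l - 8) + 16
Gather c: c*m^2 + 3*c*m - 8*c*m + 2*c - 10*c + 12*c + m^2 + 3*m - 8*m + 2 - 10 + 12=c*(m^2 - 5*m + 4) + m^2 - 5*m + 4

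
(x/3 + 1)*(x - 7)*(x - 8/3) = x^3/3 - 20*x^2/9 - 31*x/9 + 56/3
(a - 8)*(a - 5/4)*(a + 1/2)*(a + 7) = a^4 - 7*a^3/4 - 447*a^2/8 + 341*a/8 + 35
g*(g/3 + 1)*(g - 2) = g^3/3 + g^2/3 - 2*g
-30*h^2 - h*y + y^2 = (-6*h + y)*(5*h + y)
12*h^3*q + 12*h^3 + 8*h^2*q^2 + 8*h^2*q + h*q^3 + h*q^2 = (2*h + q)*(6*h + q)*(h*q + h)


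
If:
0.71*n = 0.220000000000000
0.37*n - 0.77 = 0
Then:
No Solution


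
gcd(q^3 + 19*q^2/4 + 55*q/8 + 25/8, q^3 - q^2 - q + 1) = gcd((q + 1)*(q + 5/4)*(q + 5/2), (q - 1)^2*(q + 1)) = q + 1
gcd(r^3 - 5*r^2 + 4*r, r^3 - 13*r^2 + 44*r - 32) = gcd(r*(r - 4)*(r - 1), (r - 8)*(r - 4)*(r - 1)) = r^2 - 5*r + 4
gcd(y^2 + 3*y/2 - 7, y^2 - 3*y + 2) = y - 2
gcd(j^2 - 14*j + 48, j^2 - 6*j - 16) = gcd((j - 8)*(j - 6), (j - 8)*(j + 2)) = j - 8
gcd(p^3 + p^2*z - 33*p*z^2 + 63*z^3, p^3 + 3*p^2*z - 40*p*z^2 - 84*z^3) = p + 7*z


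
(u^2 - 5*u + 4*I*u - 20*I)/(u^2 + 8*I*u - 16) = (u - 5)/(u + 4*I)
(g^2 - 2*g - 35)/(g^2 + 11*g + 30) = (g - 7)/(g + 6)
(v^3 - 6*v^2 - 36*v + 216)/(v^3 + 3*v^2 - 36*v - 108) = (v - 6)/(v + 3)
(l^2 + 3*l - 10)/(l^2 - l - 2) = (l + 5)/(l + 1)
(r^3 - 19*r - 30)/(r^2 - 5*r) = r + 5 + 6/r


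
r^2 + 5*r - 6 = (r - 1)*(r + 6)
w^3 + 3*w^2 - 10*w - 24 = (w - 3)*(w + 2)*(w + 4)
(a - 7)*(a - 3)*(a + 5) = a^3 - 5*a^2 - 29*a + 105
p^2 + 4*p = p*(p + 4)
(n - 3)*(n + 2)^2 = n^3 + n^2 - 8*n - 12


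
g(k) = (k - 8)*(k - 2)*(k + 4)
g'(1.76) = -35.83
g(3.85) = -60.27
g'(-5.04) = 112.68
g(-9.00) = -935.00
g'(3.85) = -25.73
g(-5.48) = -149.23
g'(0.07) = -24.83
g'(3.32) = -30.77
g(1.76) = 8.63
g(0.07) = 62.29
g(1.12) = 31.00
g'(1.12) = -33.68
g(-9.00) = -935.00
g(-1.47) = 83.14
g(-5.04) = -95.47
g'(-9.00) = 327.00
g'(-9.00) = 327.00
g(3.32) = -45.22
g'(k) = (k - 8)*(k - 2) + (k - 8)*(k + 4) + (k - 2)*(k + 4)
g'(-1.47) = 0.12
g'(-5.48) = 131.85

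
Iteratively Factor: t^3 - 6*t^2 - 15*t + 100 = (t - 5)*(t^2 - t - 20) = (t - 5)^2*(t + 4)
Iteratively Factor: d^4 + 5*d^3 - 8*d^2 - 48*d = (d - 3)*(d^3 + 8*d^2 + 16*d) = d*(d - 3)*(d^2 + 8*d + 16) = d*(d - 3)*(d + 4)*(d + 4)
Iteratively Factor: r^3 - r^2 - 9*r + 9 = (r - 1)*(r^2 - 9) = (r - 3)*(r - 1)*(r + 3)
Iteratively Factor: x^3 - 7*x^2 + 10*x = (x - 5)*(x^2 - 2*x) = x*(x - 5)*(x - 2)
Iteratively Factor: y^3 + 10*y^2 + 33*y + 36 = (y + 4)*(y^2 + 6*y + 9) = (y + 3)*(y + 4)*(y + 3)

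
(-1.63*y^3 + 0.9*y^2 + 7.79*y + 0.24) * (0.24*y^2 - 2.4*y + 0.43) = -0.3912*y^5 + 4.128*y^4 - 0.9913*y^3 - 18.2514*y^2 + 2.7737*y + 0.1032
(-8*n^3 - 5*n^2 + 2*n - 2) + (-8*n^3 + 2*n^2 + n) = -16*n^3 - 3*n^2 + 3*n - 2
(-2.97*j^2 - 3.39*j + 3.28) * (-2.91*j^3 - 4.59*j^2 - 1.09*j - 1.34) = 8.6427*j^5 + 23.4972*j^4 + 9.2526*j^3 - 7.3803*j^2 + 0.9674*j - 4.3952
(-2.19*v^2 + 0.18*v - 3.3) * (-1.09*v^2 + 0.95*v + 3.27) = 2.3871*v^4 - 2.2767*v^3 - 3.3933*v^2 - 2.5464*v - 10.791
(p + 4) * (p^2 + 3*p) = p^3 + 7*p^2 + 12*p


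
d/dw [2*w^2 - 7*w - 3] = 4*w - 7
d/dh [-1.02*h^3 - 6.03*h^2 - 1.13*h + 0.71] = -3.06*h^2 - 12.06*h - 1.13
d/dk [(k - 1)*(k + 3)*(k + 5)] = 3*k^2 + 14*k + 7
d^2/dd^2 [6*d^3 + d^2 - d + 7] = 36*d + 2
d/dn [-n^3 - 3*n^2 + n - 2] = -3*n^2 - 6*n + 1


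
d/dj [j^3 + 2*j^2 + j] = 3*j^2 + 4*j + 1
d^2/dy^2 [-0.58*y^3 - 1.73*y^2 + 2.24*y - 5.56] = -3.48*y - 3.46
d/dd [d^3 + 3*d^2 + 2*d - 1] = 3*d^2 + 6*d + 2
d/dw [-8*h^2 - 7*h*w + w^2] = -7*h + 2*w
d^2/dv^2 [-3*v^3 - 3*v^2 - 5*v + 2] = -18*v - 6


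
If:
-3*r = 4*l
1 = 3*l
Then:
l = 1/3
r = -4/9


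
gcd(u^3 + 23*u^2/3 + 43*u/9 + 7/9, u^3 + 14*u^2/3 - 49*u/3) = u + 7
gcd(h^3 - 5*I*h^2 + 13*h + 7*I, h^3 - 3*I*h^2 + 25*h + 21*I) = h^2 - 6*I*h + 7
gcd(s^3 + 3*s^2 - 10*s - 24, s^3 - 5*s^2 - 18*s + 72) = s^2 + s - 12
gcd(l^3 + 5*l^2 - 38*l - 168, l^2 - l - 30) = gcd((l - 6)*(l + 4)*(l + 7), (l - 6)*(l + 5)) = l - 6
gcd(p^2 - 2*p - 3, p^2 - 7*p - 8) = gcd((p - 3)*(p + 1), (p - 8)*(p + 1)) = p + 1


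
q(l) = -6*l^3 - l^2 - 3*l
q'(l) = -18*l^2 - 2*l - 3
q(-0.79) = 4.70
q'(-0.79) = -12.65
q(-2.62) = 108.90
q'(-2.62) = -121.32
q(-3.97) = 371.57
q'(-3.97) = -278.76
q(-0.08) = 0.24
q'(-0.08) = -2.96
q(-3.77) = 318.59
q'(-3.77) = -251.29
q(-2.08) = 55.91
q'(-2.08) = -76.72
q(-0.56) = 2.42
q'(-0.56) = -7.52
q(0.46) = -2.18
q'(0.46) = -7.73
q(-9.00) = 4320.00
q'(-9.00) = -1443.00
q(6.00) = -1350.00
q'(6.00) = -663.00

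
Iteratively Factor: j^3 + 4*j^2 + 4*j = (j)*(j^2 + 4*j + 4) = j*(j + 2)*(j + 2)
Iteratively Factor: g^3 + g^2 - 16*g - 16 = (g + 4)*(g^2 - 3*g - 4) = (g - 4)*(g + 4)*(g + 1)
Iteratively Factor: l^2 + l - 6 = (l - 2)*(l + 3)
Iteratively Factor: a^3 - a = (a)*(a^2 - 1) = a*(a - 1)*(a + 1)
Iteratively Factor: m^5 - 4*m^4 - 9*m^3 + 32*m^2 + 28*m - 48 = (m - 3)*(m^4 - m^3 - 12*m^2 - 4*m + 16) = (m - 3)*(m + 2)*(m^3 - 3*m^2 - 6*m + 8) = (m - 3)*(m - 1)*(m + 2)*(m^2 - 2*m - 8) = (m - 3)*(m - 1)*(m + 2)^2*(m - 4)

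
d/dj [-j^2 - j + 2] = -2*j - 1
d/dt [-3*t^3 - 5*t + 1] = -9*t^2 - 5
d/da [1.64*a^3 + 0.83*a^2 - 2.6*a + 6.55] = 4.92*a^2 + 1.66*a - 2.6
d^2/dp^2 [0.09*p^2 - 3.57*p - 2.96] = 0.180000000000000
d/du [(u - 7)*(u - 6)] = 2*u - 13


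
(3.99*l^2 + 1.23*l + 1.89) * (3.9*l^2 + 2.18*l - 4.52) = 15.561*l^4 + 13.4952*l^3 - 7.9824*l^2 - 1.4394*l - 8.5428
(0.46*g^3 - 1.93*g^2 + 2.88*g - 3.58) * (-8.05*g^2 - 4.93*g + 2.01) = -3.703*g^5 + 13.2687*g^4 - 12.7445*g^3 + 10.7413*g^2 + 23.4382*g - 7.1958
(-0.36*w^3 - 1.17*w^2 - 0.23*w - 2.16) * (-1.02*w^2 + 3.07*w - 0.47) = 0.3672*w^5 + 0.0882000000000001*w^4 - 3.1881*w^3 + 2.047*w^2 - 6.5231*w + 1.0152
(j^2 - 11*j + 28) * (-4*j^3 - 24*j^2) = -4*j^5 + 20*j^4 + 152*j^3 - 672*j^2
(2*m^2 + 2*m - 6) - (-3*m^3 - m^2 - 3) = 3*m^3 + 3*m^2 + 2*m - 3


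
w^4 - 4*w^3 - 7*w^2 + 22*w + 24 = (w - 4)*(w - 3)*(w + 1)*(w + 2)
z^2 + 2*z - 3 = (z - 1)*(z + 3)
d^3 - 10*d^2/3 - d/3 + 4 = (d - 3)*(d - 4/3)*(d + 1)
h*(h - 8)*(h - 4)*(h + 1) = h^4 - 11*h^3 + 20*h^2 + 32*h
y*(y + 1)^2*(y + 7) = y^4 + 9*y^3 + 15*y^2 + 7*y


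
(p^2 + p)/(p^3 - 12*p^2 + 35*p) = (p + 1)/(p^2 - 12*p + 35)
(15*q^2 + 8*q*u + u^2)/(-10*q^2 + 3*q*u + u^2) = (-3*q - u)/(2*q - u)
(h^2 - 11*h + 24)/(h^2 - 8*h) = (h - 3)/h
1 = 1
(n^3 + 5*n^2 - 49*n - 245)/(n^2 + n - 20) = (n^2 - 49)/(n - 4)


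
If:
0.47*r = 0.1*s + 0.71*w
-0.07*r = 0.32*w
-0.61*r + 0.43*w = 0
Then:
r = 0.00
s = 0.00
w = 0.00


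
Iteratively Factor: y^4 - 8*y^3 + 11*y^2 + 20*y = (y)*(y^3 - 8*y^2 + 11*y + 20) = y*(y + 1)*(y^2 - 9*y + 20) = y*(y - 5)*(y + 1)*(y - 4)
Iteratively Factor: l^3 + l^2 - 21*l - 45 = (l + 3)*(l^2 - 2*l - 15) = (l - 5)*(l + 3)*(l + 3)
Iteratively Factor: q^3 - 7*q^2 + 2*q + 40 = (q - 5)*(q^2 - 2*q - 8) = (q - 5)*(q + 2)*(q - 4)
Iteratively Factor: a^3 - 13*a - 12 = (a + 1)*(a^2 - a - 12) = (a + 1)*(a + 3)*(a - 4)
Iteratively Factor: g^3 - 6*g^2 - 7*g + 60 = (g - 5)*(g^2 - g - 12) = (g - 5)*(g + 3)*(g - 4)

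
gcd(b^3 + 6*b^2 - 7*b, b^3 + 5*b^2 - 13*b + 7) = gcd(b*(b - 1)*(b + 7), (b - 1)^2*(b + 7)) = b^2 + 6*b - 7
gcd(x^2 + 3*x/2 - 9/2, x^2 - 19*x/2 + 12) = x - 3/2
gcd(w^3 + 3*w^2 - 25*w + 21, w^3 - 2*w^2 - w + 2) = w - 1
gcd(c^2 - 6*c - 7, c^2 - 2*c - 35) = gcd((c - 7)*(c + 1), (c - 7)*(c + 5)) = c - 7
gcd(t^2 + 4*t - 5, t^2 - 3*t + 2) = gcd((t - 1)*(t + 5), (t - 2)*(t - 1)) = t - 1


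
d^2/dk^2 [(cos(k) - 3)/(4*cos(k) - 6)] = 3*(3*cos(k) + cos(2*k) - 3)/(2*(2*cos(k) - 3)^3)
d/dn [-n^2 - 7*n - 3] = -2*n - 7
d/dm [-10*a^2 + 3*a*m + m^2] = 3*a + 2*m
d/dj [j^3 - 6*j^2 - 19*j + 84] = 3*j^2 - 12*j - 19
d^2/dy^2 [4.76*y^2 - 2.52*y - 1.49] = 9.52000000000000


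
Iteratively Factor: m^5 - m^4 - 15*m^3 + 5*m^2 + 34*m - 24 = (m + 3)*(m^4 - 4*m^3 - 3*m^2 + 14*m - 8) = (m + 2)*(m + 3)*(m^3 - 6*m^2 + 9*m - 4) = (m - 1)*(m + 2)*(m + 3)*(m^2 - 5*m + 4) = (m - 4)*(m - 1)*(m + 2)*(m + 3)*(m - 1)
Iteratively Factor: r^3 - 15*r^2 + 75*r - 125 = (r - 5)*(r^2 - 10*r + 25) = (r - 5)^2*(r - 5)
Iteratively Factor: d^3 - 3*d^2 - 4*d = (d + 1)*(d^2 - 4*d) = d*(d + 1)*(d - 4)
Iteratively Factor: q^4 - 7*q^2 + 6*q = (q + 3)*(q^3 - 3*q^2 + 2*q) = (q - 2)*(q + 3)*(q^2 - q) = (q - 2)*(q - 1)*(q + 3)*(q)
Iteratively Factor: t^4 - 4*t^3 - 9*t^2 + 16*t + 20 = (t - 5)*(t^3 + t^2 - 4*t - 4) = (t - 5)*(t - 2)*(t^2 + 3*t + 2) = (t - 5)*(t - 2)*(t + 1)*(t + 2)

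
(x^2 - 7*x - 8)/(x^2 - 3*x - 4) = (x - 8)/(x - 4)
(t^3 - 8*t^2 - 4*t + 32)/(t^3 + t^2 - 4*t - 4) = (t - 8)/(t + 1)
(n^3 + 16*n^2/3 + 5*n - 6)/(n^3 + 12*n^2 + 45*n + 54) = (n - 2/3)/(n + 6)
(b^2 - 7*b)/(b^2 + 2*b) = (b - 7)/(b + 2)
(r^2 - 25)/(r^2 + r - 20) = (r - 5)/(r - 4)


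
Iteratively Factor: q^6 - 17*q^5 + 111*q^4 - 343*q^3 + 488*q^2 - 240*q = (q - 4)*(q^5 - 13*q^4 + 59*q^3 - 107*q^2 + 60*q) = (q - 4)*(q - 3)*(q^4 - 10*q^3 + 29*q^2 - 20*q) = (q - 4)^2*(q - 3)*(q^3 - 6*q^2 + 5*q) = (q - 4)^2*(q - 3)*(q - 1)*(q^2 - 5*q) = q*(q - 4)^2*(q - 3)*(q - 1)*(q - 5)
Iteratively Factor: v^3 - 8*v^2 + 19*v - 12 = (v - 1)*(v^2 - 7*v + 12) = (v - 4)*(v - 1)*(v - 3)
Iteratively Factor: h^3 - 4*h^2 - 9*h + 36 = (h + 3)*(h^2 - 7*h + 12) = (h - 4)*(h + 3)*(h - 3)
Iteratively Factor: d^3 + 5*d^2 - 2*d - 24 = (d + 4)*(d^2 + d - 6) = (d - 2)*(d + 4)*(d + 3)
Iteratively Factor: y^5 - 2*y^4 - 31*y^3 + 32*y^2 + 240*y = (y - 5)*(y^4 + 3*y^3 - 16*y^2 - 48*y) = (y - 5)*(y + 4)*(y^3 - y^2 - 12*y) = (y - 5)*(y + 3)*(y + 4)*(y^2 - 4*y) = (y - 5)*(y - 4)*(y + 3)*(y + 4)*(y)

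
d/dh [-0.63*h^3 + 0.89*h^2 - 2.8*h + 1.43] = -1.89*h^2 + 1.78*h - 2.8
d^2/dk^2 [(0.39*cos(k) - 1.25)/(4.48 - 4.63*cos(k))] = (18.706589*sin(k)^2 - 18.100544*cos(k) + 18.706589)/(99.252847*cos(k)^3 - 288.111936*cos(k)^2 + 278.777856*cos(k) - 89.915392)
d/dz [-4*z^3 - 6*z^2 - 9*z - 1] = -12*z^2 - 12*z - 9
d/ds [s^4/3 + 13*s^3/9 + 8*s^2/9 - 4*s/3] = 4*s^3/3 + 13*s^2/3 + 16*s/9 - 4/3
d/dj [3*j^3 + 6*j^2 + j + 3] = 9*j^2 + 12*j + 1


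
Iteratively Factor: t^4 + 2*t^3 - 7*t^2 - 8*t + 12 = (t - 1)*(t^3 + 3*t^2 - 4*t - 12) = (t - 2)*(t - 1)*(t^2 + 5*t + 6) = (t - 2)*(t - 1)*(t + 3)*(t + 2)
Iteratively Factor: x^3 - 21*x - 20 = (x - 5)*(x^2 + 5*x + 4) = (x - 5)*(x + 1)*(x + 4)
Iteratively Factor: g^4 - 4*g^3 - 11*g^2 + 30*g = (g + 3)*(g^3 - 7*g^2 + 10*g) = (g - 5)*(g + 3)*(g^2 - 2*g) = g*(g - 5)*(g + 3)*(g - 2)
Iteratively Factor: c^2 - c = (c)*(c - 1)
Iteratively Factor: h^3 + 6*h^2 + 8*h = (h + 4)*(h^2 + 2*h) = h*(h + 4)*(h + 2)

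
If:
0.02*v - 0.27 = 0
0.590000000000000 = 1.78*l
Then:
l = 0.33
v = 13.50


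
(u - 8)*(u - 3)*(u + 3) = u^3 - 8*u^2 - 9*u + 72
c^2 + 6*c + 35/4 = (c + 5/2)*(c + 7/2)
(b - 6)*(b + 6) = b^2 - 36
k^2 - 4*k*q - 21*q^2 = (k - 7*q)*(k + 3*q)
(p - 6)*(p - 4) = p^2 - 10*p + 24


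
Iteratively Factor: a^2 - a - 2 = (a - 2)*(a + 1)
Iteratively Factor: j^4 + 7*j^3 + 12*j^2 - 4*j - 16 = (j + 4)*(j^3 + 3*j^2 - 4) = (j - 1)*(j + 4)*(j^2 + 4*j + 4) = (j - 1)*(j + 2)*(j + 4)*(j + 2)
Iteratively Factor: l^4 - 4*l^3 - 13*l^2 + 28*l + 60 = (l + 2)*(l^3 - 6*l^2 - l + 30) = (l - 3)*(l + 2)*(l^2 - 3*l - 10) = (l - 5)*(l - 3)*(l + 2)*(l + 2)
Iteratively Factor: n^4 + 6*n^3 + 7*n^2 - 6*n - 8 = (n + 2)*(n^3 + 4*n^2 - n - 4) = (n + 2)*(n + 4)*(n^2 - 1) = (n + 1)*(n + 2)*(n + 4)*(n - 1)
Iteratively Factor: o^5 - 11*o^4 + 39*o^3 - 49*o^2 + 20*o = (o - 5)*(o^4 - 6*o^3 + 9*o^2 - 4*o) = (o - 5)*(o - 1)*(o^3 - 5*o^2 + 4*o) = (o - 5)*(o - 4)*(o - 1)*(o^2 - o) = (o - 5)*(o - 4)*(o - 1)^2*(o)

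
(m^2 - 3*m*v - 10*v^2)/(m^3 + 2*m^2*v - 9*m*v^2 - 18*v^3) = (-m + 5*v)/(-m^2 + 9*v^2)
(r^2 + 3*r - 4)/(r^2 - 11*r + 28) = (r^2 + 3*r - 4)/(r^2 - 11*r + 28)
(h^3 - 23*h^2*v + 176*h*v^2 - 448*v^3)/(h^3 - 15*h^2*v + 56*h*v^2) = (h - 8*v)/h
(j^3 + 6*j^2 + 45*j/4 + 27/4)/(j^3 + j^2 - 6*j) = (j^2 + 3*j + 9/4)/(j*(j - 2))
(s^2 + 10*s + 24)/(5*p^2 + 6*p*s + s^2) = (s^2 + 10*s + 24)/(5*p^2 + 6*p*s + s^2)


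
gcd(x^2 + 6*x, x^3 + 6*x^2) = x^2 + 6*x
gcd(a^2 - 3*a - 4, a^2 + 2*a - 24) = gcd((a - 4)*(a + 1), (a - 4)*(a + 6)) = a - 4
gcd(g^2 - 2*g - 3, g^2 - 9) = g - 3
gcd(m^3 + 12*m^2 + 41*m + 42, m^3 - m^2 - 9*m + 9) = m + 3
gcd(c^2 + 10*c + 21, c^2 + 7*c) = c + 7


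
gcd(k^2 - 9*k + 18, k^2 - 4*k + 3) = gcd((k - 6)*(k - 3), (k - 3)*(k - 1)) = k - 3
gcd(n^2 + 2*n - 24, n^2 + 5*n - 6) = n + 6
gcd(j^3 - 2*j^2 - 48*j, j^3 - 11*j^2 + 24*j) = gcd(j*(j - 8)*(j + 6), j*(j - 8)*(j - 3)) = j^2 - 8*j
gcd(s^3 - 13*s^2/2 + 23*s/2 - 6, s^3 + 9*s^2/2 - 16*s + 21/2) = s^2 - 5*s/2 + 3/2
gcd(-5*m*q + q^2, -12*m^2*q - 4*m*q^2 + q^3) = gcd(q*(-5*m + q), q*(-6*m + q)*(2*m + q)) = q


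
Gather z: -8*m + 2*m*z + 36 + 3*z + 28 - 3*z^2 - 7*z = -8*m - 3*z^2 + z*(2*m - 4) + 64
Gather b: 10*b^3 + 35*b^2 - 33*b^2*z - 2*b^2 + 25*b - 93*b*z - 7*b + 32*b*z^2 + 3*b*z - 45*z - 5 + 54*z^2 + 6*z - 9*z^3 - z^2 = 10*b^3 + b^2*(33 - 33*z) + b*(32*z^2 - 90*z + 18) - 9*z^3 + 53*z^2 - 39*z - 5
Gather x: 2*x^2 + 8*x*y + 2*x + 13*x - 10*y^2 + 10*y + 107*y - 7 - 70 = 2*x^2 + x*(8*y + 15) - 10*y^2 + 117*y - 77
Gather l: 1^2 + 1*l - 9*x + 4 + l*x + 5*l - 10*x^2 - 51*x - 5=l*(x + 6) - 10*x^2 - 60*x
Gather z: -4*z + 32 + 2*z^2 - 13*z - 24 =2*z^2 - 17*z + 8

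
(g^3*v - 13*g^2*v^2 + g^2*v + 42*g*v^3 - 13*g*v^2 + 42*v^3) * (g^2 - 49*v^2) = g^5*v - 13*g^4*v^2 + g^4*v - 7*g^3*v^3 - 13*g^3*v^2 + 637*g^2*v^4 - 7*g^2*v^3 - 2058*g*v^5 + 637*g*v^4 - 2058*v^5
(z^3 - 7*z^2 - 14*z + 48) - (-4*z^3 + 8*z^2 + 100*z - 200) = 5*z^3 - 15*z^2 - 114*z + 248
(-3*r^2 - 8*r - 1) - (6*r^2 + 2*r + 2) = -9*r^2 - 10*r - 3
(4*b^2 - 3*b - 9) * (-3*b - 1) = -12*b^3 + 5*b^2 + 30*b + 9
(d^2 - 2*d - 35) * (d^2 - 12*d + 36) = d^4 - 14*d^3 + 25*d^2 + 348*d - 1260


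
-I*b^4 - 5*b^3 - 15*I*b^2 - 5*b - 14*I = (b - 7*I)*(b - I)*(b + 2*I)*(-I*b + 1)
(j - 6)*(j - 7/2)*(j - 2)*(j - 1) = j^4 - 25*j^3/2 + 103*j^2/2 - 82*j + 42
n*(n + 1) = n^2 + n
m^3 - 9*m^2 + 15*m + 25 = (m - 5)^2*(m + 1)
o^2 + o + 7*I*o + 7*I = (o + 1)*(o + 7*I)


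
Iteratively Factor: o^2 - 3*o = (o)*(o - 3)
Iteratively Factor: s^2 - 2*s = (s - 2)*(s)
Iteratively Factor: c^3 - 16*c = (c)*(c^2 - 16) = c*(c + 4)*(c - 4)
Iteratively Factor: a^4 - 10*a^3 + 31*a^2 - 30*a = (a - 2)*(a^3 - 8*a^2 + 15*a) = (a - 5)*(a - 2)*(a^2 - 3*a) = (a - 5)*(a - 3)*(a - 2)*(a)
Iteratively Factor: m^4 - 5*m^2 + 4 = (m + 1)*(m^3 - m^2 - 4*m + 4) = (m - 2)*(m + 1)*(m^2 + m - 2) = (m - 2)*(m - 1)*(m + 1)*(m + 2)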